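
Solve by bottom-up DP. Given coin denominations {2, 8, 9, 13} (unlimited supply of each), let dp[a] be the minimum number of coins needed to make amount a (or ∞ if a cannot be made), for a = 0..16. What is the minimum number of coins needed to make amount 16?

2

 a  0  1  2  3  4  5  6  7  8  9 10 11 12 13 14 15 16
dp  0  -  1  -  2  -  3  -  1  1  2  2  3  1  4  2  2
(- denotes ∞ / unreachable)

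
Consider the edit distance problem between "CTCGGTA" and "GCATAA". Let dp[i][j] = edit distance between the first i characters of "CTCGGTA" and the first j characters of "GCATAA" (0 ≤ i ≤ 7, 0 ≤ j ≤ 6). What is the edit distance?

5

   ''  G  C  A  T  A  A
''  0  1  2  3  4  5  6
 C  1  1  1  2  3  4  5
 T  2  2  2  2  2  3  4
 C  3  3  2  3  3  3  4
 G  4  3  3  3  4  4  4
 G  5  4  4  4  4  5  5
 T  6  5  5  5  4  5  6
 A  7  6  6  5  5  4  5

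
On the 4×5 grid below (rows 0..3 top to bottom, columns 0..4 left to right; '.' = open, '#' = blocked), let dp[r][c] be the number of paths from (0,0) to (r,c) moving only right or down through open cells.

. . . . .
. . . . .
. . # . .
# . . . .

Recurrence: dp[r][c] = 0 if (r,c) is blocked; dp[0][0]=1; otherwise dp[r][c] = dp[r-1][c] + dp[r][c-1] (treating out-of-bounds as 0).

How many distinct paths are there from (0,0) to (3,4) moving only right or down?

r\c   0   1   2   3   4
  0   1   1   1   1   1
  1   1   2   3   4   5
  2   1   3   0   4   9
  3   0   3   3   7  16

16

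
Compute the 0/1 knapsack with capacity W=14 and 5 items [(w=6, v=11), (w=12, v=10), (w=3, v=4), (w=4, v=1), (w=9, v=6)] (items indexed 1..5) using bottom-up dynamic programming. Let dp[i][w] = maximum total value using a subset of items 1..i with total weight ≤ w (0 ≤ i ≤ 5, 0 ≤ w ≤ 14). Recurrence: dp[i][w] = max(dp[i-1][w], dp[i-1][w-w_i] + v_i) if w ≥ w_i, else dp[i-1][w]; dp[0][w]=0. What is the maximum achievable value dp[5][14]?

i\w   0   1   2   3   4   5   6   7   8   9  10  11  12  13  14
  0   0   0   0   0   0   0   0   0   0   0   0   0   0   0   0
  1   0   0   0   0   0   0  11  11  11  11  11  11  11  11  11
  2   0   0   0   0   0   0  11  11  11  11  11  11  11  11  11
  3   0   0   0   4   4   4  11  11  11  15  15  15  15  15  15
  4   0   0   0   4   4   4  11  11  11  15  15  15  15  16  16
  5   0   0   0   4   4   4  11  11  11  15  15  15  15  16  16

16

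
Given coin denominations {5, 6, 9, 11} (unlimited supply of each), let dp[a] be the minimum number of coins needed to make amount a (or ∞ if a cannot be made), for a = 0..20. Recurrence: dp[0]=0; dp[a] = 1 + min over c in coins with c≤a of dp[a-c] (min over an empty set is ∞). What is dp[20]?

2

 a  0  1  2  3  4  5  6  7  8  9 10 11 12 13 14 15 16 17 18 19 20
dp  0  -  -  -  -  1  1  -  -  1  2  1  2  -  2  2  2  2  2  3  2
(- denotes ∞ / unreachable)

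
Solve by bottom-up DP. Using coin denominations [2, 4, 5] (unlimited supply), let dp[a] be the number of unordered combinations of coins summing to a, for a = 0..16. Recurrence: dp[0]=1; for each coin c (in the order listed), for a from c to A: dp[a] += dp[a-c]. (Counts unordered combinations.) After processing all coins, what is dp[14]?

after  coin     0     1     2     3     4     5     6     7     8     9    10    11    12    13    14    15    16
          2     1     0     1     0     1     0     1     0     1     0     1     0     1     0     1     0     1
          4     1     0     1     0     2     0     2     0     3     0     3     0     4     0     4     0     5
          5     1     0     1     0     2     1     2     1     3     2     4     2     5     3     6     4     7

6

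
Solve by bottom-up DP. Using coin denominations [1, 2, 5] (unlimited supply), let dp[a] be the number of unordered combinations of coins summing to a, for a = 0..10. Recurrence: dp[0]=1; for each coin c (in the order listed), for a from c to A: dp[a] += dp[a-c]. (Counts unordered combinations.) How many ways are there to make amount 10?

10

after  coin     0     1     2     3     4     5     6     7     8     9    10
          1     1     1     1     1     1     1     1     1     1     1     1
          2     1     1     2     2     3     3     4     4     5     5     6
          5     1     1     2     2     3     4     5     6     7     8    10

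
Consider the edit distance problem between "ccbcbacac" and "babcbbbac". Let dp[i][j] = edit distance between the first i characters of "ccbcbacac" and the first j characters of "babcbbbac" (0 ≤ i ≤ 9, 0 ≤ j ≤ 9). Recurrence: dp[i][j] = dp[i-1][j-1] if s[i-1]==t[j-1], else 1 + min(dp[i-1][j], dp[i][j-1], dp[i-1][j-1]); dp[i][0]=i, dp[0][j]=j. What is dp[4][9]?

   ''  b  a  b  c  b  b  b  a  c
''  0  1  2  3  4  5  6  7  8  9
 c  1  1  2  3  3  4  5  6  7  8
 c  2  2  2  3  3  4  5  6  7  7
 b  3  2  3  2  3  3  4  5  6  7
 c  4  3  3  3  2  3  4  5  6  6
 b  5  4  4  3  3  2  3  4  5  6
 a  6  5  4  4  4  3  3  4  4  5
 c  7  6  5  5  4  4  4  4  5  4
 a  8  7  6  6  5  5  5  5  4  5
 c  9  8  7  7  6  6  6  6  5  4

6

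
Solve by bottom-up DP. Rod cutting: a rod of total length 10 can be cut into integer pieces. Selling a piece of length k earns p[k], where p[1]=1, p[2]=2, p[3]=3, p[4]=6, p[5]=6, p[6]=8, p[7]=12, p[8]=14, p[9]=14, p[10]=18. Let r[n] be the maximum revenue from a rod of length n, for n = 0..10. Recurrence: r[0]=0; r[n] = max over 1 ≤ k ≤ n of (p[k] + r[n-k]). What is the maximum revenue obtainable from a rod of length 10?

   n    0    1    2    3    4    5    6    7    8    9   10
r[n]    0    1    2    3    6    7    8   12   14   15   18

18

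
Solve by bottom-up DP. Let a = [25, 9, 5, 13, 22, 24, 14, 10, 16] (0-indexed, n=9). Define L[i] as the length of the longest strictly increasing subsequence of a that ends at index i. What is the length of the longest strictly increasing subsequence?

4

   i    0    1    2    3    4    5    6    7    8
a[i]   25    9    5   13   22   24   14   10   16
L[i]    1    1    1    2    3    4    3    2    4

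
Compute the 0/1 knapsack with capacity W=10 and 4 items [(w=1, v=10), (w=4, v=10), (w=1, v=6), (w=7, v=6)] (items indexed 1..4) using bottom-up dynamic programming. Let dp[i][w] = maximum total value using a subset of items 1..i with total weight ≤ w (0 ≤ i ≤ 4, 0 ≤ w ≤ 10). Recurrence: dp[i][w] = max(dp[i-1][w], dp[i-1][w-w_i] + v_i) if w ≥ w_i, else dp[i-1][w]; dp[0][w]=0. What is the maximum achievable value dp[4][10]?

26

i\w   0   1   2   3   4   5   6   7   8   9  10
  0   0   0   0   0   0   0   0   0   0   0   0
  1   0  10  10  10  10  10  10  10  10  10  10
  2   0  10  10  10  10  20  20  20  20  20  20
  3   0  10  16  16  16  20  26  26  26  26  26
  4   0  10  16  16  16  20  26  26  26  26  26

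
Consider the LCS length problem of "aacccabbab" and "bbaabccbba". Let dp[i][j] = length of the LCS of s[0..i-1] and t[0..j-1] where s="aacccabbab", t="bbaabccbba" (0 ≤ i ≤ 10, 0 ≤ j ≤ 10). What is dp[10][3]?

3

   ''  b  b  a  a  b  c  c  b  b  a
''  0  0  0  0  0  0  0  0  0  0  0
 a  0  0  0  1  1  1  1  1  1  1  1
 a  0  0  0  1  2  2  2  2  2  2  2
 c  0  0  0  1  2  2  3  3  3  3  3
 c  0  0  0  1  2  2  3  4  4  4  4
 c  0  0  0  1  2  2  3  4  4  4  4
 a  0  0  0  1  2  2  3  4  4  4  5
 b  0  1  1  1  2  3  3  4  5  5  5
 b  0  1  2  2  2  3  3  4  5  6  6
 a  0  1  2  3  3  3  3  4  5  6  7
 b  0  1  2  3  3  4  4  4  5  6  7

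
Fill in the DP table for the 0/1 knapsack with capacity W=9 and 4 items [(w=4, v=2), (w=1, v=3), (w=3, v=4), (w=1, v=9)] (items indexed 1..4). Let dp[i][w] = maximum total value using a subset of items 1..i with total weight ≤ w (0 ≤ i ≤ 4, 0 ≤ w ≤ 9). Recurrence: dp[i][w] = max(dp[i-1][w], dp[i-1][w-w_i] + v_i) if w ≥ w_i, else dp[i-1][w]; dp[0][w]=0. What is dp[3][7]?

i\w   0   1   2   3   4   5   6   7   8   9
  0   0   0   0   0   0   0   0   0   0   0
  1   0   0   0   0   2   2   2   2   2   2
  2   0   3   3   3   3   5   5   5   5   5
  3   0   3   3   4   7   7   7   7   9   9
  4   0   9  12  12  13  16  16  16  16  18

7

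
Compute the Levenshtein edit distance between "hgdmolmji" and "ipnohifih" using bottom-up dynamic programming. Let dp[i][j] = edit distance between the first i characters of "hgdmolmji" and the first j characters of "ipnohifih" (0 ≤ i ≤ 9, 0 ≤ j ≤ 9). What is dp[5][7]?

   ''  i  p  n  o  h  i  f  i  h
''  0  1  2  3  4  5  6  7  8  9
 h  1  1  2  3  4  4  5  6  7  8
 g  2  2  2  3  4  5  5  6  7  8
 d  3  3  3  3  4  5  6  6  7  8
 m  4  4  4  4  4  5  6  7  7  8
 o  5  5  5  5  4  5  6  7  8  8
 l  6  6  6  6  5  5  6  7  8  9
 m  7  7  7  7  6  6  6  7  8  9
 j  8  8  8  8  7  7  7  7  8  9
 i  9  8  9  9  8  8  7  8  7  8

7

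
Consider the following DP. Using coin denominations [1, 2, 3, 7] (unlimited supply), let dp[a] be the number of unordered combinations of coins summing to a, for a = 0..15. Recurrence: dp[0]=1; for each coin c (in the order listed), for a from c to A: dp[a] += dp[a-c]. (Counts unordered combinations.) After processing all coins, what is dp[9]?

after  coin     0     1     2     3     4     5     6     7     8     9    10    11    12    13    14    15
          1     1     1     1     1     1     1     1     1     1     1     1     1     1     1     1     1
          2     1     1     2     2     3     3     4     4     5     5     6     6     7     7     8     8
          3     1     1     2     3     4     5     7     8    10    12    14    16    19    21    24    27
          7     1     1     2     3     4     5     7     9    11    14    17    20    24    28    33    38

14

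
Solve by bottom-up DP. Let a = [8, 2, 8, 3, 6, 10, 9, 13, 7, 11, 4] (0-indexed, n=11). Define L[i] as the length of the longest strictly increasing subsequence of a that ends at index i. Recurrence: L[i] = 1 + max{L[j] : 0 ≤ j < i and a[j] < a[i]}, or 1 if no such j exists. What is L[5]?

   i    0    1    2    3    4    5    6    7    8    9   10
a[i]    8    2    8    3    6   10    9   13    7   11    4
L[i]    1    1    2    2    3    4    4    5    4    5    3

4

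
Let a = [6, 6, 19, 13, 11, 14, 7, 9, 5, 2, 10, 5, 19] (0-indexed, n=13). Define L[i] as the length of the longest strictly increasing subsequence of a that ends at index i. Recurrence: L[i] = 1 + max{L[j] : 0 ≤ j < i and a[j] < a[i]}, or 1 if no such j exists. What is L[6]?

   i    0    1    2    3    4    5    6    7    8    9   10   11   12
a[i]    6    6   19   13   11   14    7    9    5    2   10    5   19
L[i]    1    1    2    2    2    3    2    3    1    1    4    2    5

2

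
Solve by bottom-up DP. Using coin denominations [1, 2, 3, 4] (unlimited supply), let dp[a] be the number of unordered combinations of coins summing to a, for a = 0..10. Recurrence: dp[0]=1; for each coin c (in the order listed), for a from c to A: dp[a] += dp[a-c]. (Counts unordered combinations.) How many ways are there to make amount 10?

23

after  coin     0     1     2     3     4     5     6     7     8     9    10
          1     1     1     1     1     1     1     1     1     1     1     1
          2     1     1     2     2     3     3     4     4     5     5     6
          3     1     1     2     3     4     5     7     8    10    12    14
          4     1     1     2     3     5     6     9    11    15    18    23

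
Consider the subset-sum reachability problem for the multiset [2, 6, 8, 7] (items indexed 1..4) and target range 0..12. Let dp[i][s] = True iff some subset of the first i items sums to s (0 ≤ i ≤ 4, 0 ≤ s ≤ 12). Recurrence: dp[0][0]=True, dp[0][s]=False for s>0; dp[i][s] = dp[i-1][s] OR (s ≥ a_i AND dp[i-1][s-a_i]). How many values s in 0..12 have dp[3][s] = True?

5

i\s   0   1   2   3   4   5   6   7   8   9  10  11  12
  0   T   F   F   F   F   F   F   F   F   F   F   F   F
  1   T   F   T   F   F   F   F   F   F   F   F   F   F
  2   T   F   T   F   F   F   T   F   T   F   F   F   F
  3   T   F   T   F   F   F   T   F   T   F   T   F   F
  4   T   F   T   F   F   F   T   T   T   T   T   F   F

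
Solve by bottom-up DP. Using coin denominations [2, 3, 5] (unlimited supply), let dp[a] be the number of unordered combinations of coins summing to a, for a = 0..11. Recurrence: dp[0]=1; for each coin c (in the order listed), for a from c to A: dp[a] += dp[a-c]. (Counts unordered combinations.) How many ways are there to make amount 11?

4

after  coin     0     1     2     3     4     5     6     7     8     9    10    11
          2     1     0     1     0     1     0     1     0     1     0     1     0
          3     1     0     1     1     1     1     2     1     2     2     2     2
          5     1     0     1     1     1     2     2     2     3     3     4     4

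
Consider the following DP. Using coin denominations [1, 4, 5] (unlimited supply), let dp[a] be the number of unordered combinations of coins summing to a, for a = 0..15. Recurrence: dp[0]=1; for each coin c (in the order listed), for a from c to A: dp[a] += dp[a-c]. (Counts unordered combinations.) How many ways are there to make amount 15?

10

after  coin     0     1     2     3     4     5     6     7     8     9    10    11    12    13    14    15
          1     1     1     1     1     1     1     1     1     1     1     1     1     1     1     1     1
          4     1     1     1     1     2     2     2     2     3     3     3     3     4     4     4     4
          5     1     1     1     1     2     3     3     3     4     5     6     6     7     8     9    10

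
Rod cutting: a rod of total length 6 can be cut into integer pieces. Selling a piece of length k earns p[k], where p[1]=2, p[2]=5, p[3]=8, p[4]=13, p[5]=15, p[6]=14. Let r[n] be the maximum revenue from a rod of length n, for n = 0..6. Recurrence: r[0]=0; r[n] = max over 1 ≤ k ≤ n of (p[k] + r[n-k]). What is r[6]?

18

   n    0    1    2    3    4    5    6
r[n]    0    2    5    8   13   15   18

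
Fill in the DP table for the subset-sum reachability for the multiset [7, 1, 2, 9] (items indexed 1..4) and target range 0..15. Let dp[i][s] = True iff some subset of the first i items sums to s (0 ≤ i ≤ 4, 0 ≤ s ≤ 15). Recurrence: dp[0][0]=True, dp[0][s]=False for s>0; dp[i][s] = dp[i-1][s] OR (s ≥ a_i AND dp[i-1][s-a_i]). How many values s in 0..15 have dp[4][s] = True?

10

i\s   0   1   2   3   4   5   6   7   8   9  10  11  12  13  14  15
  0   T   F   F   F   F   F   F   F   F   F   F   F   F   F   F   F
  1   T   F   F   F   F   F   F   T   F   F   F   F   F   F   F   F
  2   T   T   F   F   F   F   F   T   T   F   F   F   F   F   F   F
  3   T   T   T   T   F   F   F   T   T   T   T   F   F   F   F   F
  4   T   T   T   T   F   F   F   T   T   T   T   T   T   F   F   F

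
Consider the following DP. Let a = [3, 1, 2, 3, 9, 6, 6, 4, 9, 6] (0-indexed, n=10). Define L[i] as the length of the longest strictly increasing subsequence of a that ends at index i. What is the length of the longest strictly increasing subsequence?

5

   i    0    1    2    3    4    5    6    7    8    9
a[i]    3    1    2    3    9    6    6    4    9    6
L[i]    1    1    2    3    4    4    4    4    5    5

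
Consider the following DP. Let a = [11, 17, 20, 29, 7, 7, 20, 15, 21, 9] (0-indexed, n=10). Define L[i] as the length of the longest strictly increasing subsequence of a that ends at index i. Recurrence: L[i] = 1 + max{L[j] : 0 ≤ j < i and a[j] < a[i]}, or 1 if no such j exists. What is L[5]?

1

   i    0    1    2    3    4    5    6    7    8    9
a[i]   11   17   20   29    7    7   20   15   21    9
L[i]    1    2    3    4    1    1    3    2    4    2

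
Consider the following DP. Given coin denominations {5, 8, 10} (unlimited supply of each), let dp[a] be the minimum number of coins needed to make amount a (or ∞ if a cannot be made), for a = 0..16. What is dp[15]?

 a  0  1  2  3  4  5  6  7  8  9 10 11 12 13 14 15 16
dp  0  -  -  -  -  1  -  -  1  -  1  -  -  2  -  2  2
(- denotes ∞ / unreachable)

2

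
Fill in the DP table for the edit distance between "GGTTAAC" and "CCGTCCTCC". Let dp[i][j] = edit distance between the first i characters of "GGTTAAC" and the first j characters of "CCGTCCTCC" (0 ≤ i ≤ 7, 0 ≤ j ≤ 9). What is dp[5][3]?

   ''  C  C  G  T  C  C  T  C  C
''  0  1  2  3  4  5  6  7  8  9
 G  1  1  2  2  3  4  5  6  7  8
 G  2  2  2  2  3  4  5  6  7  8
 T  3  3  3  3  2  3  4  5  6  7
 T  4  4  4  4  3  3  4  4  5  6
 A  5  5  5  5  4  4  4  5  5  6
 A  6  6  6  6  5  5  5  5  6  6
 C  7  6  6  7  6  5  5  6  5  6

5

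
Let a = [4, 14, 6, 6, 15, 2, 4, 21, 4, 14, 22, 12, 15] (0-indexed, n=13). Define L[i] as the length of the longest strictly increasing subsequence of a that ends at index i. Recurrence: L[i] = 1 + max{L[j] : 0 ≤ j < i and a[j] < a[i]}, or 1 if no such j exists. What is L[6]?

   i    0    1    2    3    4    5    6    7    8    9   10   11   12
a[i]    4   14    6    6   15    2    4   21    4   14   22   12   15
L[i]    1    2    2    2    3    1    2    4    2    3    5    3    4

2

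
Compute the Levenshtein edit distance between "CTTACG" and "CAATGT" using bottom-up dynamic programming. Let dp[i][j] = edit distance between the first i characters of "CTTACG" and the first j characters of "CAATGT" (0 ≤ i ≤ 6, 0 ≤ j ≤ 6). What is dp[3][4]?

2

   ''  C  A  A  T  G  T
''  0  1  2  3  4  5  6
 C  1  0  1  2  3  4  5
 T  2  1  1  2  2  3  4
 T  3  2  2  2  2  3  3
 A  4  3  2  2  3  3  4
 C  5  4  3  3  3  4  4
 G  6  5  4  4  4  3  4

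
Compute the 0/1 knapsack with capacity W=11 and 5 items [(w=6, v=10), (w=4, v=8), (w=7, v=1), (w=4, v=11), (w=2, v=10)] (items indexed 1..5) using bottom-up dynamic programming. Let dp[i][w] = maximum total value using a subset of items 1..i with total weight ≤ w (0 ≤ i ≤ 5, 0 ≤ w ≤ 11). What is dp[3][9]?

i\w   0   1   2   3   4   5   6   7   8   9  10  11
  0   0   0   0   0   0   0   0   0   0   0   0   0
  1   0   0   0   0   0   0  10  10  10  10  10  10
  2   0   0   0   0   8   8  10  10  10  10  18  18
  3   0   0   0   0   8   8  10  10  10  10  18  18
  4   0   0   0   0  11  11  11  11  19  19  21  21
  5   0   0  10  10  11  11  21  21  21  21  29  29

10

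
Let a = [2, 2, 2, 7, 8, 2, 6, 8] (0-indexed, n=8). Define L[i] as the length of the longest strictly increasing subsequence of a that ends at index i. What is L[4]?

3

   i    0    1    2    3    4    5    6    7
a[i]    2    2    2    7    8    2    6    8
L[i]    1    1    1    2    3    1    2    3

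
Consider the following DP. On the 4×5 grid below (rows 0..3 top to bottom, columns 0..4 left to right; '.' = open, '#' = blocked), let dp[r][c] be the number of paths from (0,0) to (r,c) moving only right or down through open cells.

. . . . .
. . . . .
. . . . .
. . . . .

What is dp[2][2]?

r\c   0   1   2   3   4
  0   1   1   1   1   1
  1   1   2   3   4   5
  2   1   3   6  10  15
  3   1   4  10  20  35

6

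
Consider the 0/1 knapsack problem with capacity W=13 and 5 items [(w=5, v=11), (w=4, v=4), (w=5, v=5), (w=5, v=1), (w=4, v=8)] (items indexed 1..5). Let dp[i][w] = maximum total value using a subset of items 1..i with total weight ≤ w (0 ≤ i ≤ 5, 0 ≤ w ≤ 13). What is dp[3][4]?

i\w   0   1   2   3   4   5   6   7   8   9  10  11  12  13
  0   0   0   0   0   0   0   0   0   0   0   0   0   0   0
  1   0   0   0   0   0  11  11  11  11  11  11  11  11  11
  2   0   0   0   0   4  11  11  11  11  15  15  15  15  15
  3   0   0   0   0   4  11  11  11  11  15  16  16  16  16
  4   0   0   0   0   4  11  11  11  11  15  16  16  16  16
  5   0   0   0   0   8  11  11  11  12  19  19  19  19  23

4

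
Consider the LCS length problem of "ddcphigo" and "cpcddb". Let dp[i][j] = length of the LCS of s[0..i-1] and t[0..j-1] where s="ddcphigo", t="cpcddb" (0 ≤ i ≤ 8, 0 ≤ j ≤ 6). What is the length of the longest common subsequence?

2

   ''  c  p  c  d  d  b
''  0  0  0  0  0  0  0
 d  0  0  0  0  1  1  1
 d  0  0  0  0  1  2  2
 c  0  1  1  1  1  2  2
 p  0  1  2  2  2  2  2
 h  0  1  2  2  2  2  2
 i  0  1  2  2  2  2  2
 g  0  1  2  2  2  2  2
 o  0  1  2  2  2  2  2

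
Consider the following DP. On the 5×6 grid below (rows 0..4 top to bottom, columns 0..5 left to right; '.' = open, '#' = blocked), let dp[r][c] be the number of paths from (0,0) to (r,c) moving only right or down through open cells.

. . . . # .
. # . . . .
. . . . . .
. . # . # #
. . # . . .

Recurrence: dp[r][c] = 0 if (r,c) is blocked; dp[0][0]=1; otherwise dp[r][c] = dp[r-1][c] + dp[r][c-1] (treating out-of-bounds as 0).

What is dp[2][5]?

r\c   0   1   2   3   4   5
  0   1   1   1   1   0   0
  1   1   0   1   2   2   2
  2   1   1   2   4   6   8
  3   1   2   0   4   0   0
  4   1   3   0   4   4   4

8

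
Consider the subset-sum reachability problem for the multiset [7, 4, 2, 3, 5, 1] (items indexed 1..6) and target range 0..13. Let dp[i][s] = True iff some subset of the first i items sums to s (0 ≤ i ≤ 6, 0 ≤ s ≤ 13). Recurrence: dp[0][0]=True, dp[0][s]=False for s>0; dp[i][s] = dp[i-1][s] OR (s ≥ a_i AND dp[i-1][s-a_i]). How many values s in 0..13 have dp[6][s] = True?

14

i\s   0   1   2   3   4   5   6   7   8   9  10  11  12  13
  0   T   F   F   F   F   F   F   F   F   F   F   F   F   F
  1   T   F   F   F   F   F   F   T   F   F   F   F   F   F
  2   T   F   F   F   T   F   F   T   F   F   F   T   F   F
  3   T   F   T   F   T   F   T   T   F   T   F   T   F   T
  4   T   F   T   T   T   T   T   T   F   T   T   T   T   T
  5   T   F   T   T   T   T   T   T   T   T   T   T   T   T
  6   T   T   T   T   T   T   T   T   T   T   T   T   T   T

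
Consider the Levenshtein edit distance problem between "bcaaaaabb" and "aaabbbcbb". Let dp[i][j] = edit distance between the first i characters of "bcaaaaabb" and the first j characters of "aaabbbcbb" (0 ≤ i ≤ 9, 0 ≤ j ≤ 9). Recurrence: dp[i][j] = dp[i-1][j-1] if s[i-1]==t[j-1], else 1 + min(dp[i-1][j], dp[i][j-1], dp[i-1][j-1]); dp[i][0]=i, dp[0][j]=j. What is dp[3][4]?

   ''  a  a  a  b  b  b  c  b  b
''  0  1  2  3  4  5  6  7  8  9
 b  1  1  2  3  3  4  5  6  7  8
 c  2  2  2  3  4  4  5  5  6  7
 a  3  2  2  2  3  4  5  6  6  7
 a  4  3  2  2  3  4  5  6  7  7
 a  5  4  3  2  3  4  5  6  7  8
 a  6  5  4  3  3  4  5  6  7  8
 a  7  6  5  4  4  4  5  6  7  8
 b  8  7  6  5  4  4  4  5  6  7
 b  9  8  7  6  5  4  4  5  5  6

3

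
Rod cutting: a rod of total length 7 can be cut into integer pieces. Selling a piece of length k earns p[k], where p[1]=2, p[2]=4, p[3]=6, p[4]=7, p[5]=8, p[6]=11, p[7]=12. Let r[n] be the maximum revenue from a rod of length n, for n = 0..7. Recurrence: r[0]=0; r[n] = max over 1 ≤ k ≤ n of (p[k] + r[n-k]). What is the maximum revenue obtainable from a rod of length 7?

14

   n    0    1    2    3    4    5    6    7
r[n]    0    2    4    6    8   10   12   14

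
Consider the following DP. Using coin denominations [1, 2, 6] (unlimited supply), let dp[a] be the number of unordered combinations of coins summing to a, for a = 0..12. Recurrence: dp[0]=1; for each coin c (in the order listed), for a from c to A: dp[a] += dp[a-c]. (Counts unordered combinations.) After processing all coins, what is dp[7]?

after  coin     0     1     2     3     4     5     6     7     8     9    10    11    12
          1     1     1     1     1     1     1     1     1     1     1     1     1     1
          2     1     1     2     2     3     3     4     4     5     5     6     6     7
          6     1     1     2     2     3     3     5     5     7     7     9     9    12

5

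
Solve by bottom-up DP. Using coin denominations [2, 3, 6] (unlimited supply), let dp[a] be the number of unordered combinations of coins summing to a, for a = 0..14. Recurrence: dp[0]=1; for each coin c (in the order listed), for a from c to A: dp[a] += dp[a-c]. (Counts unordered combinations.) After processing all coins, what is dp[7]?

1

after  coin     0     1     2     3     4     5     6     7     8     9    10    11    12    13    14
          2     1     0     1     0     1     0     1     0     1     0     1     0     1     0     1
          3     1     0     1     1     1     1     2     1     2     2     2     2     3     2     3
          6     1     0     1     1     1     1     3     1     3     3     3     3     6     3     6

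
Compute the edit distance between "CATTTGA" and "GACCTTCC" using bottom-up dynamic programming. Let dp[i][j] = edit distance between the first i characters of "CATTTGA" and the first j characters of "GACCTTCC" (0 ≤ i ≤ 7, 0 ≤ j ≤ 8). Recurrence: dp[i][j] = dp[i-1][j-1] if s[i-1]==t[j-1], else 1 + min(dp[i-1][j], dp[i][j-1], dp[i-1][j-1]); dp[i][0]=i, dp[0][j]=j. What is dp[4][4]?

3

   ''  G  A  C  C  T  T  C  C
''  0  1  2  3  4  5  6  7  8
 C  1  1  2  2  3  4  5  6  7
 A  2  2  1  2  3  4  5  6  7
 T  3  3  2  2  3  3  4  5  6
 T  4  4  3  3  3  3  3  4  5
 T  5  5  4  4  4  3  3  4  5
 G  6  5  5  5  5  4  4  4  5
 A  7  6  5  6  6  5  5  5  5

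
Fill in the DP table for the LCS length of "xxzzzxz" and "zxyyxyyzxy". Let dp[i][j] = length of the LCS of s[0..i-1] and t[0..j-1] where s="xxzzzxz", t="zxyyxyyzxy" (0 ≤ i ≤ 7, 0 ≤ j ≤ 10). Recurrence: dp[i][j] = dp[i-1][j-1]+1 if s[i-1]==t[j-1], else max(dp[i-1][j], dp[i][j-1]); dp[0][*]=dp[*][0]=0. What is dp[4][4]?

   ''  z  x  y  y  x  y  y  z  x  y
''  0  0  0  0  0  0  0  0  0  0  0
 x  0  0  1  1  1  1  1  1  1  1  1
 x  0  0  1  1  1  2  2  2  2  2  2
 z  0  1  1  1  1  2  2  2  3  3  3
 z  0  1  1  1  1  2  2  2  3  3  3
 z  0  1  1  1  1  2  2  2  3  3  3
 x  0  1  2  2  2  2  2  2  3  4  4
 z  0  1  2  2  2  2  2  2  3  4  4

1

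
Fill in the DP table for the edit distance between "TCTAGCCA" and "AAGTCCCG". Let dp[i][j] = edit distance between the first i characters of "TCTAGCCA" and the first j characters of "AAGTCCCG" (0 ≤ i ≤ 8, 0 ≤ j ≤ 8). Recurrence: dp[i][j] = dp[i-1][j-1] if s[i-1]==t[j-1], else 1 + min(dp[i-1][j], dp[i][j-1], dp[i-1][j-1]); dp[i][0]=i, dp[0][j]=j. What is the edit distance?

   ''  A  A  G  T  C  C  C  G
''  0  1  2  3  4  5  6  7  8
 T  1  1  2  3  3  4  5  6  7
 C  2  2  2  3  4  3  4  5  6
 T  3  3  3  3  3  4  4  5  6
 A  4  3  3  4  4  4  5  5  6
 G  5  4  4  3  4  5  5  6  5
 C  6  5  5  4  4  4  5  5  6
 C  7  6  6  5  5  4  4  5  6
 A  8  7  6  6  6  5  5  5  6

6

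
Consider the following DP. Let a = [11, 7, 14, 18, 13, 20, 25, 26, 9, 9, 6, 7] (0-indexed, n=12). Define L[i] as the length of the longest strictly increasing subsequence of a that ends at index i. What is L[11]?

2

   i    0    1    2    3    4    5    6    7    8    9   10   11
a[i]   11    7   14   18   13   20   25   26    9    9    6    7
L[i]    1    1    2    3    2    4    5    6    2    2    1    2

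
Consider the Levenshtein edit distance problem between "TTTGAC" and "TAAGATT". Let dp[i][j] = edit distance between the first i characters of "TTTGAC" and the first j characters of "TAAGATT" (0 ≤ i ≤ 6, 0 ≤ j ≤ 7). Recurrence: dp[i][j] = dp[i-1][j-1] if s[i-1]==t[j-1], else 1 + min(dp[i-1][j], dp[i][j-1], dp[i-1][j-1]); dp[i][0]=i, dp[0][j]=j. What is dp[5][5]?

   ''  T  A  A  G  A  T  T
''  0  1  2  3  4  5  6  7
 T  1  0  1  2  3  4  5  6
 T  2  1  1  2  3  4  4  5
 T  3  2  2  2  3  4  4  4
 G  4  3  3  3  2  3  4  5
 A  5  4  3  3  3  2  3  4
 C  6  5  4  4  4  3  3  4

2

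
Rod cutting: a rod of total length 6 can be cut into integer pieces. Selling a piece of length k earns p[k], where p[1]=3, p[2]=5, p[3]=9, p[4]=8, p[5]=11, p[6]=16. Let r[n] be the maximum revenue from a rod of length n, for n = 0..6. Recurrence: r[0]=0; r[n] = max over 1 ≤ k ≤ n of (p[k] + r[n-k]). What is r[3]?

   n    0    1    2    3    4    5    6
r[n]    0    3    6    9   12   15   18

9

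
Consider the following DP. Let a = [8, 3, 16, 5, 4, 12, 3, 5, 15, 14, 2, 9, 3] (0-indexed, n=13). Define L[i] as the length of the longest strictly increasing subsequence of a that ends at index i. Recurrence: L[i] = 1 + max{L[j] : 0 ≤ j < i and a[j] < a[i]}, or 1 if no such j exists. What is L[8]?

4

   i    0    1    2    3    4    5    6    7    8    9   10   11   12
a[i]    8    3   16    5    4   12    3    5   15   14    2    9    3
L[i]    1    1    2    2    2    3    1    3    4    4    1    4    2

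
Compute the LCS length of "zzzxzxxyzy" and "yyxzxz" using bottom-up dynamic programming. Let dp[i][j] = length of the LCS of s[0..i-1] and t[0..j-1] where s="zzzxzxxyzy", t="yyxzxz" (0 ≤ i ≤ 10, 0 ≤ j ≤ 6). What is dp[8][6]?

   ''  y  y  x  z  x  z
''  0  0  0  0  0  0  0
 z  0  0  0  0  1  1  1
 z  0  0  0  0  1  1  2
 z  0  0  0  0  1  1  2
 x  0  0  0  1  1  2  2
 z  0  0  0  1  2  2  3
 x  0  0  0  1  2  3  3
 x  0  0  0  1  2  3  3
 y  0  1  1  1  2  3  3
 z  0  1  1  1  2  3  4
 y  0  1  2  2  2  3  4

3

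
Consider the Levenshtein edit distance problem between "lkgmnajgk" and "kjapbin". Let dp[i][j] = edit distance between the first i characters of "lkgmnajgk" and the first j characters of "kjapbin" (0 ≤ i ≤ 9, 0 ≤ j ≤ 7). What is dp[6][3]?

4

   ''  k  j  a  p  b  i  n
''  0  1  2  3  4  5  6  7
 l  1  1  2  3  4  5  6  7
 k  2  1  2  3  4  5  6  7
 g  3  2  2  3  4  5  6  7
 m  4  3  3  3  4  5  6  7
 n  5  4  4  4  4  5  6  6
 a  6  5  5  4  5  5  6  7
 j  7  6  5  5  5  6  6  7
 g  8  7  6  6  6  6  7  7
 k  9  8  7  7  7  7  7  8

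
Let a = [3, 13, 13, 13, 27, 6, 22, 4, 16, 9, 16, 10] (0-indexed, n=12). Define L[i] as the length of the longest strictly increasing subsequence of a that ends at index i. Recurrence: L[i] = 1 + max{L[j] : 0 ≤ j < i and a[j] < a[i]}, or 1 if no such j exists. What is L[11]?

4

   i    0    1    2    3    4    5    6    7    8    9   10   11
a[i]    3   13   13   13   27    6   22    4   16    9   16   10
L[i]    1    2    2    2    3    2    3    2    3    3    4    4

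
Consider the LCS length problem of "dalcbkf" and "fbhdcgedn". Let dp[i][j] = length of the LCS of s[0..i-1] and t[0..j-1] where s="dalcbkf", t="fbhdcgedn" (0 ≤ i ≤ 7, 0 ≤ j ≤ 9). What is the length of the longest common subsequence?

   ''  f  b  h  d  c  g  e  d  n
''  0  0  0  0  0  0  0  0  0  0
 d  0  0  0  0  1  1  1  1  1  1
 a  0  0  0  0  1  1  1  1  1  1
 l  0  0  0  0  1  1  1  1  1  1
 c  0  0  0  0  1  2  2  2  2  2
 b  0  0  1  1  1  2  2  2  2  2
 k  0  0  1  1  1  2  2  2  2  2
 f  0  1  1  1  1  2  2  2  2  2

2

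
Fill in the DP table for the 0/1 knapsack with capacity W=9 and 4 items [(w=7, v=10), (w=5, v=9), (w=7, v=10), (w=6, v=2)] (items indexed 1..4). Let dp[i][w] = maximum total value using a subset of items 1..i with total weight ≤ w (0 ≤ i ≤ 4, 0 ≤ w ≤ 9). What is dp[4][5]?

i\w   0   1   2   3   4   5   6   7   8   9
  0   0   0   0   0   0   0   0   0   0   0
  1   0   0   0   0   0   0   0  10  10  10
  2   0   0   0   0   0   9   9  10  10  10
  3   0   0   0   0   0   9   9  10  10  10
  4   0   0   0   0   0   9   9  10  10  10

9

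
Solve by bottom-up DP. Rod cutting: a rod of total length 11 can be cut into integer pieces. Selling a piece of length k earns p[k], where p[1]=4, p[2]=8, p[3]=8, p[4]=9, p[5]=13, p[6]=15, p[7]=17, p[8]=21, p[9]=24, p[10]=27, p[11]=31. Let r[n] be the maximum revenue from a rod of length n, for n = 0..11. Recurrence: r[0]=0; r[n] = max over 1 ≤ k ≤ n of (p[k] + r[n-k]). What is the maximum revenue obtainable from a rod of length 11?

   n    0    1    2    3    4    5    6    7    8    9   10   11
r[n]    0    4    8   12   16   20   24   28   32   36   40   44

44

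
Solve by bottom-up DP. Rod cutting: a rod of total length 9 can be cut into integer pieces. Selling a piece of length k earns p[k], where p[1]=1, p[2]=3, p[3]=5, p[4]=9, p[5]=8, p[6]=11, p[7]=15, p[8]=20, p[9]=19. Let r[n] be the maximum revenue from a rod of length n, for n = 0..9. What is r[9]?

   n    0    1    2    3    4    5    6    7    8    9
r[n]    0    1    3    5    9   10   12   15   20   21

21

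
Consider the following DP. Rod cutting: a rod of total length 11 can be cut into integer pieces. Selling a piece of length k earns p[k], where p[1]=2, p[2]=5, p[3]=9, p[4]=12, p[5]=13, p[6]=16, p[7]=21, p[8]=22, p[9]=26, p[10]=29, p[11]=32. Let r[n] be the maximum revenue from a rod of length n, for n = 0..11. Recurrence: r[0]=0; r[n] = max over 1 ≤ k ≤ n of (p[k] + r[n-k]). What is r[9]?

   n    0    1    2    3    4    5    6    7    8    9   10   11
r[n]    0    2    5    9   12   14   18   21   24   27   30   33

27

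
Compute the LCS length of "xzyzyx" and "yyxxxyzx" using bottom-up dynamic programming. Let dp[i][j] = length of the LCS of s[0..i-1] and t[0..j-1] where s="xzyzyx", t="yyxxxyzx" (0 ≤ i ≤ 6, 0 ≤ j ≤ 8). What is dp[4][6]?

   ''  y  y  x  x  x  y  z  x
''  0  0  0  0  0  0  0  0  0
 x  0  0  0  1  1  1  1  1  1
 z  0  0  0  1  1  1  1  2  2
 y  0  1  1  1  1  1  2  2  2
 z  0  1  1  1  1  1  2  3  3
 y  0  1  2  2  2  2  2  3  3
 x  0  1  2  3  3  3  3  3  4

2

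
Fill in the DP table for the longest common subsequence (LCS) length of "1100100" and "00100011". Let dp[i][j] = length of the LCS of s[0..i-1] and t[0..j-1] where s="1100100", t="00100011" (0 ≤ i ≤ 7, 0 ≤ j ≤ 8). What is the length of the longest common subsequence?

   ''  0  0  1  0  0  0  1  1
''  0  0  0  0  0  0  0  0  0
 1  0  0  0  1  1  1  1  1  1
 1  0  0  0  1  1  1  1  2  2
 0  0  1  1  1  2  2  2  2  2
 0  0  1  2  2  2  3  3  3  3
 1  0  1  2  3  3  3  3  4  4
 0  0  1  2  3  4  4  4  4  4
 0  0  1  2  3  4  5  5  5  5

5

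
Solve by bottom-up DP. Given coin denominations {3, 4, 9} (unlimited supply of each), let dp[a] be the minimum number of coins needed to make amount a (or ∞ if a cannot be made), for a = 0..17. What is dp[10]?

 a  0  1  2  3  4  5  6  7  8  9 10 11 12 13 14 15 16 17
dp  0  -  -  1  1  -  2  2  2  1  3  3  2  2  4  3  3  3
(- denotes ∞ / unreachable)

3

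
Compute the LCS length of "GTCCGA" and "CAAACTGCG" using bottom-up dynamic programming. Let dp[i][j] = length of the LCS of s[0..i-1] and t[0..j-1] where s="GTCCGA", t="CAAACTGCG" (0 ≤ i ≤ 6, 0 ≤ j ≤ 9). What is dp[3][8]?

2

   ''  C  A  A  A  C  T  G  C  G
''  0  0  0  0  0  0  0  0  0  0
 G  0  0  0  0  0  0  0  1  1  1
 T  0  0  0  0  0  0  1  1  1  1
 C  0  1  1  1  1  1  1  1  2  2
 C  0  1  1  1  1  2  2  2  2  2
 G  0  1  1  1  1  2  2  3  3  3
 A  0  1  2  2  2  2  2  3  3  3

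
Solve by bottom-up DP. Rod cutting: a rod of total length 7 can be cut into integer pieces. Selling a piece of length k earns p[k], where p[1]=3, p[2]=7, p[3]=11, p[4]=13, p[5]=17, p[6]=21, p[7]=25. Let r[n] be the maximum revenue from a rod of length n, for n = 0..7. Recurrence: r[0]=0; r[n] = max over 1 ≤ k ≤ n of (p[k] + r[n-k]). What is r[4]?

   n    0    1    2    3    4    5    6    7
r[n]    0    3    7   11   14   18   22   25

14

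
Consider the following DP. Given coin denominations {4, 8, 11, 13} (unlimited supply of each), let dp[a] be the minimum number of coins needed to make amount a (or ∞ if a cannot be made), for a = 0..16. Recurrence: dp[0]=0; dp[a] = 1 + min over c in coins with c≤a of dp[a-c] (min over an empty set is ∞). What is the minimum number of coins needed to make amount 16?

 a  0  1  2  3  4  5  6  7  8  9 10 11 12 13 14 15 16
dp  0  -  -  -  1  -  -  -  1  -  -  1  2  1  -  2  2
(- denotes ∞ / unreachable)

2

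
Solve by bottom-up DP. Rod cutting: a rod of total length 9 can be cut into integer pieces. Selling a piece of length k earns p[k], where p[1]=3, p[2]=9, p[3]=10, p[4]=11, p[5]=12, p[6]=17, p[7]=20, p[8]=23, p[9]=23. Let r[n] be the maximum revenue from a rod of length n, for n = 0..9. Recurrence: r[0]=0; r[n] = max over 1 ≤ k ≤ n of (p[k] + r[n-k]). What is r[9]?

   n    0    1    2    3    4    5    6    7    8    9
r[n]    0    3    9   12   18   21   27   30   36   39

39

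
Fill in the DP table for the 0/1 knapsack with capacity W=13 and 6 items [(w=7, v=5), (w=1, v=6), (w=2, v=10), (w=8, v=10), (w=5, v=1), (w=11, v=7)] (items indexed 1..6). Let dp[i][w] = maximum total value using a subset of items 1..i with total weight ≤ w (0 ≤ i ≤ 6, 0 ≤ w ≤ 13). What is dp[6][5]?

i\w   0   1   2   3   4   5   6   7   8   9  10  11  12  13
  0   0   0   0   0   0   0   0   0   0   0   0   0   0   0
  1   0   0   0   0   0   0   0   5   5   5   5   5   5   5
  2   0   6   6   6   6   6   6   6  11  11  11  11  11  11
  3   0   6  10  16  16  16  16  16  16  16  21  21  21  21
  4   0   6  10  16  16  16  16  16  16  16  21  26  26  26
  5   0   6  10  16  16  16  16  16  17  17  21  26  26  26
  6   0   6  10  16  16  16  16  16  17  17  21  26  26  26

16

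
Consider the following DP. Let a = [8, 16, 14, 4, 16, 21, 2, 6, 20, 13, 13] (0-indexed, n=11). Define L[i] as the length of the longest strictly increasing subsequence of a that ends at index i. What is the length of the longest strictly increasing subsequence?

4

   i    0    1    2    3    4    5    6    7    8    9   10
a[i]    8   16   14    4   16   21    2    6   20   13   13
L[i]    1    2    2    1    3    4    1    2    4    3    3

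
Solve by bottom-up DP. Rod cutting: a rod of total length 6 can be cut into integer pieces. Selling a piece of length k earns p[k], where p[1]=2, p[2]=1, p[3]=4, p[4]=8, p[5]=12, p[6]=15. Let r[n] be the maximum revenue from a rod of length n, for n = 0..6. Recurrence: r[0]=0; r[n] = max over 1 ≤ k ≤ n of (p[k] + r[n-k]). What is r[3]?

6

   n    0    1    2    3    4    5    6
r[n]    0    2    4    6    8   12   15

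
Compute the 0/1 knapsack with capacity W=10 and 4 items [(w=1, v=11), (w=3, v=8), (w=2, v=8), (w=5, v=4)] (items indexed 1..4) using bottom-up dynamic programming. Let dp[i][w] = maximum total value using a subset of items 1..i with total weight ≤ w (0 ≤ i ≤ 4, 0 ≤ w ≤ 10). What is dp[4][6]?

i\w   0   1   2   3   4   5   6   7   8   9  10
  0   0   0   0   0   0   0   0   0   0   0   0
  1   0  11  11  11  11  11  11  11  11  11  11
  2   0  11  11  11  19  19  19  19  19  19  19
  3   0  11  11  19  19  19  27  27  27  27  27
  4   0  11  11  19  19  19  27  27  27  27  27

27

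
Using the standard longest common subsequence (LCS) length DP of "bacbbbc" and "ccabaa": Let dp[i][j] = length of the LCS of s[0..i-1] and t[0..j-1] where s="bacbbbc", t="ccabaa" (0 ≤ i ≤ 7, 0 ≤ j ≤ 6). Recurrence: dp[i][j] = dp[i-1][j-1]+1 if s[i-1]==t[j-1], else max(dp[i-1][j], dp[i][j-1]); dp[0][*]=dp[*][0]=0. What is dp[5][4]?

   ''  c  c  a  b  a  a
''  0  0  0  0  0  0  0
 b  0  0  0  0  1  1  1
 a  0  0  0  1  1  2  2
 c  0  1  1  1  1  2  2
 b  0  1  1  1  2  2  2
 b  0  1  1  1  2  2  2
 b  0  1  1  1  2  2  2
 c  0  1  2  2  2  2  2

2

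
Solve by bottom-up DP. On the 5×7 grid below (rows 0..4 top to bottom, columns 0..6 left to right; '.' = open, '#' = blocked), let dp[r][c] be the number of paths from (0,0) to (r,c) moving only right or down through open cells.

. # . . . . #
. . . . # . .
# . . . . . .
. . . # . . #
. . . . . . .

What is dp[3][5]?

6

r\c   0   1   2   3   4   5   6
  0   1   0   0   0   0   0   0
  1   1   1   1   1   0   0   0
  2   0   1   2   3   3   3   3
  3   0   1   3   0   3   6   0
  4   0   1   4   4   7  13  13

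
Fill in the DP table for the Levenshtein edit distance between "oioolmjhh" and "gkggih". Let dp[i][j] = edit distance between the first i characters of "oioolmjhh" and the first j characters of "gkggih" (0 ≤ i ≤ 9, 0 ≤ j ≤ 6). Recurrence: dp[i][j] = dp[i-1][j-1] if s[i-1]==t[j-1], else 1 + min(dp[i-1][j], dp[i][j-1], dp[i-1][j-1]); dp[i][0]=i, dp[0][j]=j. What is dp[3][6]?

5

   ''  g  k  g  g  i  h
''  0  1  2  3  4  5  6
 o  1  1  2  3  4  5  6
 i  2  2  2  3  4  4  5
 o  3  3  3  3  4  5  5
 o  4  4  4  4  4  5  6
 l  5  5  5  5  5  5  6
 m  6  6  6  6  6  6  6
 j  7  7  7  7  7  7  7
 h  8  8  8  8  8  8  7
 h  9  9  9  9  9  9  8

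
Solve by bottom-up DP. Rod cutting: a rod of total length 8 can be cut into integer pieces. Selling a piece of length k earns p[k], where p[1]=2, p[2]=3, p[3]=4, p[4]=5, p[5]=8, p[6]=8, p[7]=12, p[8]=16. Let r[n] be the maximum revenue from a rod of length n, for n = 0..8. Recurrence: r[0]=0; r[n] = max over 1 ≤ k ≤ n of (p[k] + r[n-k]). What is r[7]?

14

   n    0    1    2    3    4    5    6    7    8
r[n]    0    2    4    6    8   10   12   14   16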